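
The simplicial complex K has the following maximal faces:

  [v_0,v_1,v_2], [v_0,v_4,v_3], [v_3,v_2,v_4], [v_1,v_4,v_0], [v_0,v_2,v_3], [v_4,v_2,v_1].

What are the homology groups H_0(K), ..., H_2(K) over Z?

K has 5 vertices, 9 edges, 6 triangles.
rank ∂_0 = 0, rank ∂_1 = 4 ⇒ b_0 = 5 − 0 − 4 = 1; all invariant factors of ∂_1 are 1 so no torsion. So H_0 = Z.
rank ∂_1 = 4, rank ∂_2 = 5 ⇒ b_1 = 9 − 4 − 5 = 0; all invariant factors of ∂_2 are 1 so no torsion. So H_1 = 0.
rank ∂_2 = 5, rank ∂_3 = 0 ⇒ b_2 = 6 − 5 − 0 = 1. So H_2 = Z.

H_0 = Z,  H_1 = 0,  H_2 = Z.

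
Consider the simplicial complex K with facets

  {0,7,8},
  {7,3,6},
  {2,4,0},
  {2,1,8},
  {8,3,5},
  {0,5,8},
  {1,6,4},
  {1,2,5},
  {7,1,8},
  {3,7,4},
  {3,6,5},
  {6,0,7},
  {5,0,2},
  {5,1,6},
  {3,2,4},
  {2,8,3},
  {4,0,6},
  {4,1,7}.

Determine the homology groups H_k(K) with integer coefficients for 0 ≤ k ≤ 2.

Take the total order 0 < 1 < 2 < 3 < 4 < 5 < 6 < 7 < 8 on the vertex set. Then K (dimension 2) consists of the simplices:

  0-simplices (9): [0], [1], [2], [3], [4], [5], [6], [7], [8]
  1-simplices (27): (27 of them)
  2-simplices (18): [0,2,4], [0,2,5], [0,4,6], [0,5,8], [0,6,7], [0,7,8], [1,2,5], [1,2,8], [1,4,6], [1,4,7], [1,5,6], [1,7,8], [2,3,4], [2,3,8], [3,4,7], [3,5,6], [3,5,8], [3,6,7]

so the chain groups are C_0 ≅ Z^9, C_1 ≅ Z^27, C_2 ≅ Z^18.

∂_1: C_1 → C_0 sends each edge [p,q] (with p < q) to q − p. For instance
  ∂[3,7] = [7] − [3].
This gives a 9×27 integer matrix of rank 8; reducing to Smith normal form yields diagonal entries (1,1,1,1,1,1,1,1).

Boundary ∂_2: C_2 → C_1 acts by ∂[p,q,r] = [q,r] − [p,r] + [p,q]. For instance
  ∂[3,5,6] = [5,6] − [3,6] + [3,5],
  ∂[1,2,8] = [2,8] − [1,8] + [1,2].
The 27×18 boundary matrix has rank 18 and Smith normal form diag(1,1,1,1,1,1,1,1,1,1,1,1,1,1,1,1,1,2).

From H_k ≅ ker(∂_k) / im(∂_{k+1}) we obtain:

  H_0: rank C_0 − rank ∂_1 = 9 − 8 = 1, and the invariant factors of ∂_1 are all 1, so H_0 = Z.
  H_1: rank ker ∂_1 − rank ∂_2 = (27 − 8) − 18 = 1, and ∂_2 has invariant factor 2 > 1, so H_1 = Z ⊕ Z/2Z.
  H_2: rank ker ∂_2 − rank ∂_3 = (18 − 18) − 0 = 0, and there is no ∂_3, so H_2 = 0.

As a check, the Euler characteristic is 9 − 27 + 18 = 0, which agrees with 1 − 1 + 0 = 0.

H_0 ≅ Z,  H_1 ≅ Z ⊕ Z/2Z,  H_2 = 0.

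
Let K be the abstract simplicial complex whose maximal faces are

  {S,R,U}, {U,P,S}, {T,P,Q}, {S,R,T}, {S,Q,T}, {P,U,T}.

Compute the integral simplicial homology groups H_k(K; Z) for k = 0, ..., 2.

Fix the vertex order P < Q < R < S < T < U and write every simplex with vertices in increasing order. Then dim K = 2 and the simplices of K are:

  0-simplices (6): P, Q, R, S, T, U
  1-simplices (12): PQ, PS, PT, PU, QS, QT, RS, RT, RU, ST, SU, TU
  2-simplices (6): PQT, PSU, PTU, QST, RST, RSU

giving chain groups C_0 ≅ Z^6, C_1 ≅ Z^12, C_2 ≅ Z^6.

∂_1: C_1 → C_0 maps an edge to its endpoints' difference, ∂[p,q] = q − p. For instance
  ∂QS = S − Q.
The resulting 6×12 matrix has rank 5, and its Smith normal form has invariant factors (1,1,1,1,1).

The boundary map ∂_2: C_2 → C_1 acts by ∂[p,q,r] = [q,r] − [p,r] + [p,q]. For instance
  ∂RSU = SU − RU + RS,
  ∂PQT = QT − PT + PQ.
This gives a 12×6 integer matrix of rank 6; reducing to Smith normal form yields diagonal entries (1,1,1,1,1,1).

Now H_k = ker ∂_k / im ∂_{k+1}, so:

  H_0: rank C_0 − rank ∂_1 = 6 − 5 = 1, and the invariant factors of ∂_1 are all 1, so H_0 ≅ Z.
  H_1: rank ker ∂_1 − rank ∂_2 = (12 − 5) − 6 = 1, and the invariant factors of ∂_2 are all 1, so H_1 ≅ Z.
  H_2: rank ker ∂_2 − rank ∂_3 = (6 − 6) − 0 = 0, and there is no ∂_3, so H_2 ≅ 0.

(K is a triangulation of the cylinder S^1 x I.)

H_0 = Z,  H_1 = Z,  H_2 = 0.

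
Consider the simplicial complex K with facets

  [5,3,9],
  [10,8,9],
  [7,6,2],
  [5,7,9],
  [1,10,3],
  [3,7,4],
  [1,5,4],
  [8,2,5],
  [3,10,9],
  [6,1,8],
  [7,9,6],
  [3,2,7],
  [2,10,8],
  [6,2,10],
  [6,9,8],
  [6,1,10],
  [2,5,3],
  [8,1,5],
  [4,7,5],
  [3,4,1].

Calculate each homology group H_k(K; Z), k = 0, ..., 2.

Order the vertices as 1 < 2 < 3 < 4 < 5 < 6 < 7 < 8 < 9 < 10. Listing each simplex with vertices in this order, K has dimension 2 with simplices:

  0-simplices (10): [1], [2], [3], [4], [5], [6], [7], [8], [9], [10]
  1-simplices (30): (30 of them)
  2-simplices (20): (20 of them)

giving chain groups C_0 ≅ Z^10, C_1 ≅ Z^30, C_2 ≅ Z^20.

∂_1: C_1 → C_0 is given by ∂[p,q] = [q] − [p]. For instance
  ∂[4,7] = [7] − [4].
This gives a 10×30 integer matrix of rank 9; reducing to Smith normal form yields diagonal entries (1,1,1,1,1,1,1,1,1).

∂_2: C_2 → C_1 acts by ∂[p,q,r] = [q,r] − [p,r] + [p,q]. For instance
  ∂[2,6,10] = [6,10] − [2,10] + [2,6],
  ∂[1,3,4] = [3,4] − [1,4] + [1,3].
The resulting 30×20 matrix has rank 20, and its Smith normal form has invariant factors (1,1,1,1,1,1,1,1,1,1,1,1,1,1,1,1,1,1,1,2).

Now H_k = ker ∂_k / im ∂_{k+1}, so:

  H_0: rank C_0 − rank ∂_1 = 10 − 9 = 1, and the invariant factors of ∂_1 are all 1, so H_0 = Z.
  H_1: rank ker ∂_1 − rank ∂_2 = (30 − 9) − 20 = 1, and ∂_2 has invariant factor 2 > 1, so H_1 = Z ⊕ Z/2.
  H_2: rank ker ∂_2 − rank ∂_3 = (20 − 20) − 0 = 0, and there is no ∂_3, so H_2 = 0.

As a check, the Euler characteristic is 10 − 30 + 20 = 0, which agrees with 1 − 1 + 0 = 0.
(K is a triangulation of the Klein bottle.)

H_0 = Z,  H_1 = Z ⊕ Z/2,  H_2 = 0.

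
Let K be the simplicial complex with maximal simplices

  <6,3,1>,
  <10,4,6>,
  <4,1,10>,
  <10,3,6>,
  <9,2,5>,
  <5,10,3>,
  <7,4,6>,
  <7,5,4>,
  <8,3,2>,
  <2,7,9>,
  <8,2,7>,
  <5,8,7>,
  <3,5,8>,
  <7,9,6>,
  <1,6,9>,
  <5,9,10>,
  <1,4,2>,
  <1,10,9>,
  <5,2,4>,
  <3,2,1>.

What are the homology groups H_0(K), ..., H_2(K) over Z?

H_0 = Z,  H_1 = Z ⊕ Z_2,  H_2 = 0.

We work with the vertex ordering 1 < 2 < 3 < 4 < 5 < 6 < 7 < 8 < 9 < 10. The simplices of K, each written with vertices in increasing order, are:

  0-simplices (10): [1], [2], [3], [4], [5], [6], [7], [8], [9], [10]
  1-simplices (30): (30 of them)
  2-simplices (20): (20 of them)

giving chain groups C_0 ≅ Z^10, C_1 ≅ Z^30, C_2 ≅ Z^20.

The boundary map ∂_1: C_1 → C_0 is given by ∂[p,q] = [q] − [p]. For instance
  ∂[1,3] = [3] − [1].
This gives a 10×30 integer matrix of rank 9; reducing to Smith normal form yields diagonal entries (1,1,1,1,1,1,1,1,1).

Boundary ∂_2: C_2 → C_1 acts by ∂[p,q,r] = [q,r] − [p,r] + [p,q]. For instance
  ∂[2,5,9] = [5,9] − [2,9] + [2,5],
  ∂[1,2,3] = [2,3] − [1,3] + [1,2].
As a 30×20 matrix over Z this has rank 20, with invariant factors (1,1,1,1,1,1,1,1,1,1,1,1,1,1,1,1,1,1,1,2).

Computing H_k = (kernel of ∂_k) / (image of ∂_{k+1}):

  H_0: rank C_0 − rank ∂_1 = 10 − 9 = 1, and the invariant factors of ∂_1 are all 1, so H_0 = Z.
  H_1: rank ker ∂_1 − rank ∂_2 = (30 − 9) − 20 = 1, and ∂_2 has invariant factor 2 > 1, so H_1 = Z ⊕ Z_2.
  H_2: rank ker ∂_2 − rank ∂_3 = (20 − 20) − 0 = 0, and there is no ∂_3, so H_2 = 0.

(K is a triangulation of the Klein bottle.)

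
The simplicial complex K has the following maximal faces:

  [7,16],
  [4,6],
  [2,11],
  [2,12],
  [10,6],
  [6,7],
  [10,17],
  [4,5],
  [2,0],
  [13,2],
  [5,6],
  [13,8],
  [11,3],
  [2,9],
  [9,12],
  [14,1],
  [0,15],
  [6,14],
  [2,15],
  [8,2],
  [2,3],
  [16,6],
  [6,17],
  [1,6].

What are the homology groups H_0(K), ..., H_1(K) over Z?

H_0 = Z^2,  H_1 = Z^8.

Fix the vertex order 0 < 1 < 2 < 3 < 4 < 5 < 6 < 7 < 8 < 9 < 10 < 11 < 12 < 13 < 14 < 15 < 16 < 17 and write every simplex with vertices in increasing order. Then dim K = 1 and the simplices of K are:

  0-simplices (18): [0], [1], [2], [3], [4], [5], [6], [7], [8], [9], [10], [11], [12], [13], [14], [15], [16], [17]
  1-simplices (24): (24 of them)

so the chain groups are C_0 ≅ Z^18, C_1 ≅ Z^24.

∂_1: C_1 → C_0 is given by ∂[p,q] = [q] − [p].
As a 18×24 matrix over Z this has rank 16, with invariant factors (1,1,1,1,1,1,1,1,1,1,1,1,1,1,1,1).

Reading off H_k = ker ∂_k / im ∂_{k+1}:

  H_0: rank C_0 − rank ∂_1 = 18 − 16 = 2, and the invariant factors of ∂_1 are all 1, so H_0 ≅ Z^2.
  H_1: rank ker ∂_1 − rank ∂_2 = (24 − 16) − 0 = 8, and there is no ∂_2, so H_1 ≅ Z^8.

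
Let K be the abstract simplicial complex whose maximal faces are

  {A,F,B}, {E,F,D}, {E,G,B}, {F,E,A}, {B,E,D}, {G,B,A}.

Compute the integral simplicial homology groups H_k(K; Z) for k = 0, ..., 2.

H_0 = Z,  H_1 = Z,  H_2 = 0.

We work with the vertex ordering A < B < D < E < F < G. The simplices of K, each written with vertices in increasing order, are:

  0-simplices (6): A, B, D, E, F, G
  1-simplices (12): AB, AE, AF, AG, BD, BE, BF, BG, DE, DF, EF, EG
  2-simplices (6): ABF, ABG, AEF, BDE, BEG, DEF

giving chain groups C_0 ≅ Z^6, C_1 ≅ Z^12, C_2 ≅ Z^6.

The boundary map ∂_1: C_1 → C_0 is given by ∂[p,q] = [q] − [p]. For instance
  ∂DF = F − D.
The 6×12 boundary matrix has rank 5 and Smith normal form diag(1,1,1,1,1).

Boundary ∂_2: C_2 → C_1 maps a triangle to the signed sum of its edges. For instance
  ∂DEF = EF − DF + DE,
  ∂AEF = EF − AF + AE.
The 12×6 boundary matrix has rank 6 and Smith normal form diag(1,1,1,1,1,1).

Reading off H_k = ker ∂_k / im ∂_{k+1}:

  H_0: rank C_0 − rank ∂_1 = 6 − 5 = 1, and the invariant factors of ∂_1 are all 1, so H_0 ≅ Z.
  H_1: rank ker ∂_1 − rank ∂_2 = (12 − 5) − 6 = 1, and the invariant factors of ∂_2 are all 1, so H_1 ≅ Z.
  H_2: rank ker ∂_2 − rank ∂_3 = (6 − 6) − 0 = 0, and there is no ∂_3, so H_2 ≅ 0.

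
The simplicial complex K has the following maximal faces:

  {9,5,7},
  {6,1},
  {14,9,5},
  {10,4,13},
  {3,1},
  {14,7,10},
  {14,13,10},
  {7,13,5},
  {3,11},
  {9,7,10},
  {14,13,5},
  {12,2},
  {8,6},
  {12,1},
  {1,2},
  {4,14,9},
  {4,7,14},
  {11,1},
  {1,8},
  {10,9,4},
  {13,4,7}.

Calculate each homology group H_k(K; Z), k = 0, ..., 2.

Fix the vertex order 1 < 2 < 3 < 4 < 5 < 6 < 7 < 8 < 9 < 10 < 11 < 12 < 13 < 14 and write every simplex with vertices in increasing order. Then dim K = 2 and the simplices of K are:

  0-simplices (14): [1], [2], [3], [4], [5], [6], [7], [8], [9], [10], [11], [12], [13], [14]
  1-simplices (27): (27 of them)
  2-simplices (12): [4,7,13], [4,7,14], [4,9,10], [4,9,14], [4,10,13], [5,7,9], [5,7,13], [5,9,14], [5,13,14], [7,9,10], [7,10,14], [10,13,14]

so the chain groups are C_0 ≅ Z^14, C_1 ≅ Z^27, C_2 ≅ Z^12.

∂_1: C_1 → C_0 maps an edge to its endpoints' difference, ∂[p,q] = q − p. For instance
  ∂[1,8] = [8] − [1].
This gives a 14×27 integer matrix of rank 12; reducing to Smith normal form yields diagonal entries (1,1,1,1,1,1,1,1,1,1,1,1).

Boundary ∂_2: C_2 → C_1 acts by ∂[p,q,r] = [q,r] − [p,r] + [p,q]. For instance
  ∂[4,9,14] = [9,14] − [4,14] + [4,9],
  ∂[10,13,14] = [13,14] − [10,14] + [10,13].
The 27×12 boundary matrix has rank 12 and Smith normal form diag(1,1,1,1,1,1,1,1,1,1,1,2).

Now H_k = ker ∂_k / im ∂_{k+1}, so:

  H_0: rank C_0 − rank ∂_1 = 14 − 12 = 2, and the invariant factors of ∂_1 are all 1, so H_0 ≅ Z^2.
  H_1: rank ker ∂_1 − rank ∂_2 = (27 − 12) − 12 = 3, and ∂_2 has invariant factor 2 > 1, so H_1 ≅ Z^3 ⊕ Z/2Z.
  H_2: rank ker ∂_2 − rank ∂_3 = (12 − 12) − 0 = 0, and there is no ∂_3, so H_2 ≅ 0.

H_0 ≅ Z^2,  H_1 ≅ Z^3 ⊕ Z/2Z,  H_2 = 0.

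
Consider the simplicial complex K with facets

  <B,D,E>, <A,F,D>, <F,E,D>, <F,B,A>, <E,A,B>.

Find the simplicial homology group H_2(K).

H_2 ≅ 0.

K has 5 vertices, 10 edges, 5 triangles.
rank ∂_2 = 5, rank ∂_3 = 0 ⇒ b_2 = 5 − 5 − 0 = 0. So H_2 ≅ 0.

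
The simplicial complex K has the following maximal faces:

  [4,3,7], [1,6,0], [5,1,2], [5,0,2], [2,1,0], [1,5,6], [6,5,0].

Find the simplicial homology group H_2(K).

H_2 = Z.

Fix the vertex order 0 < 1 < 2 < 3 < 4 < 5 < 6 < 7 and write every simplex with vertices in increasing order. Then dim K = 2 and the simplices of K are:

  0-simplices (8): [0], [1], [2], [3], [4], [5], [6], [7]
  1-simplices (12): [0,1], [0,2], [0,5], [0,6], [1,2], [1,5], [1,6], [2,5], [3,4], [3,7], [4,7], [5,6]
  2-simplices (7): [0,1,2], [0,1,6], [0,2,5], [0,5,6], [1,2,5], [1,5,6], [3,4,7]

giving chain groups C_0 ≅ Z^8, C_1 ≅ Z^12, C_2 ≅ Z^7.

Boundary ∂_1: C_1 → C_0 maps an edge to its endpoints' difference, ∂[p,q] = q − p.
As a 8×12 matrix over Z this has rank 6, with invariant factors (1,1,1,1,1,1).

∂_2: C_2 → C_1 acts by ∂[p,q,r] = [q,r] − [p,r] + [p,q]. For instance
  ∂[0,1,6] = [1,6] − [0,6] + [0,1],
  ∂[1,2,5] = [2,5] − [1,5] + [1,2].
The 12×7 boundary matrix has rank 6 and Smith normal form diag(1,1,1,1,1,1).

Computing H_k = (kernel of ∂_k) / (image of ∂_{k+1}):

  H_2: rank ker ∂_2 − rank ∂_3 = (7 − 6) − 0 = 1, and there is no ∂_3, so H_2 = Z.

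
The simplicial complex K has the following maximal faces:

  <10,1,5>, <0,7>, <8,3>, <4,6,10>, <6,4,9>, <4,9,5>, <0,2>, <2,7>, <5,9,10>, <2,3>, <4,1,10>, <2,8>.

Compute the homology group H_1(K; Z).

Take the total order 0 < 1 < 2 < 3 < 4 < 5 < 6 < 7 < 8 < 9 < 10 on the vertex set. Then K (dimension 2) consists of the simplices:

  0-simplices (11): [0], [1], [2], [3], [4], [5], [6], [7], [8], [9], [10]
  1-simplices (18): [0,2], [0,7], [1,4], [1,5], [1,10], [2,3], [2,7], [2,8], [3,8], [4,5], [4,6], [4,9], [4,10], [5,9], [5,10], [6,9], [6,10], [9,10]
  2-simplices (6): [1,4,10], [1,5,10], [4,5,9], [4,6,9], [4,6,10], [5,9,10]

giving chain groups C_0 ≅ Z^11, C_1 ≅ Z^18, C_2 ≅ Z^6.

Boundary ∂_1: C_1 → C_0 maps an edge to its endpoints' difference, ∂[p,q] = q − p. For instance
  ∂[1,5] = [5] − [1].
The resulting 11×18 matrix has rank 9, and its Smith normal form has invariant factors (1,1,1,1,1,1,1,1,1).

Boundary ∂_2: C_2 → C_1 maps a triangle to the signed sum of its edges. For instance
  ∂[1,5,10] = [5,10] − [1,10] + [1,5],
  ∂[4,5,9] = [5,9] − [4,9] + [4,5].
The 18×6 boundary matrix has rank 6 and Smith normal form diag(1,1,1,1,1,1).

Computing H_k = (kernel of ∂_k) / (image of ∂_{k+1}):

  H_1: rank ker ∂_1 − rank ∂_2 = (18 − 9) − 6 = 3, and the invariant factors of ∂_2 are all 1, so H_1 = Z^3.

H_1 = Z^3.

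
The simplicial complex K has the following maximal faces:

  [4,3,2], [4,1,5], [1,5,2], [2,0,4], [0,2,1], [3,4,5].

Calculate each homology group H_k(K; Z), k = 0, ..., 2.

Fix the vertex order 0 < 1 < 2 < 3 < 4 < 5 and write every simplex with vertices in increasing order. Then dim K = 2 and the simplices of K are:

  0-simplices (6): [0], [1], [2], [3], [4], [5]
  1-simplices (12): [0,1], [0,2], [0,4], [1,2], [1,4], [1,5], [2,3], [2,4], [2,5], [3,4], [3,5], [4,5]
  2-simplices (6): [0,1,2], [0,2,4], [1,2,5], [1,4,5], [2,3,4], [3,4,5]

Hence C_0 ≅ Z^6, C_1 ≅ Z^12, C_2 ≅ Z^6.

The boundary map ∂_1: C_1 → C_0 maps an edge to its endpoints' difference, ∂[p,q] = q − p. For instance
  ∂[4,5] = [5] − [4].
The 6×12 boundary matrix has rank 5 and Smith normal form diag(1,1,1,1,1).

Boundary ∂_2: C_2 → C_1 acts by ∂[p,q,r] = [q,r] − [p,r] + [p,q]. For instance
  ∂[1,2,5] = [2,5] − [1,5] + [1,2],
  ∂[2,3,4] = [3,4] − [2,4] + [2,3].
This gives a 12×6 integer matrix of rank 6; reducing to Smith normal form yields diagonal entries (1,1,1,1,1,1).

Computing H_k = (kernel of ∂_k) / (image of ∂_{k+1}):

  H_0: rank C_0 − rank ∂_1 = 6 − 5 = 1, and the invariant factors of ∂_1 are all 1, so H_0 = Z.
  H_1: rank ker ∂_1 − rank ∂_2 = (12 − 5) − 6 = 1, and the invariant factors of ∂_2 are all 1, so H_1 = Z.
  H_2: rank ker ∂_2 − rank ∂_3 = (6 − 6) − 0 = 0, and there is no ∂_3, so H_2 = 0.

As a check, the Euler characteristic is 6 − 12 + 6 = 0, which agrees with 1 − 1 + 0 = 0.

H_0 = Z,  H_1 = Z,  H_2 = 0.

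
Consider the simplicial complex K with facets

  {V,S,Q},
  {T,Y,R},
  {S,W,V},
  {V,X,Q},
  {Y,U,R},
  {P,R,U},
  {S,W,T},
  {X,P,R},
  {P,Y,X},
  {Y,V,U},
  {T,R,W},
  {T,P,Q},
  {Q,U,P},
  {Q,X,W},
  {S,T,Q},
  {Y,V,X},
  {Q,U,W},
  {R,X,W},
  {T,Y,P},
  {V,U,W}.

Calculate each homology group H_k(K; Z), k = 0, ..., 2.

We work with the vertex ordering P < Q < R < S < T < U < V < W < X < Y. The simplices of K, each written with vertices in increasing order, are:

  0-simplices (10): P, Q, R, S, T, U, V, W, X, Y
  1-simplices (30): PQ, PR, PT, PU, PX, PY, QS, QT, QU, QV, QW, QX, RT, RU, RW, RX, RY, ST, SV, SW, TW, TY, UV, UW, UY, VW, VX, VY, WX, XY
  2-simplices (20): PQT, PQU, PRU, PRX, PTY, PXY, QST, QSV, QUW, QVX, QWX, RTW, RTY, RUY, RWX, STW, SVW, UVW, UVY, VXY

giving chain groups C_0 ≅ Z^10, C_1 ≅ Z^30, C_2 ≅ Z^20.

The boundary map ∂_1: C_1 → C_0 sends each edge [p,q] (with p < q) to q − p. For instance
  ∂TW = W − T.
The 10×30 boundary matrix has rank 9 and Smith normal form diag(1,1,1,1,1,1,1,1,1).

The boundary map ∂_2: C_2 → C_1 acts by ∂[p,q,r] = [q,r] − [p,r] + [p,q]. For instance
  ∂PRX = RX − PX + PR,
  ∂RTY = TY − RY + RT.
The resulting 30×20 matrix has rank 20, and its Smith normal form has invariant factors (1,1,1,1,1,1,1,1,1,1,1,1,1,1,1,1,1,1,1,2).

Computing H_k = (kernel of ∂_k) / (image of ∂_{k+1}):

  H_0: rank C_0 − rank ∂_1 = 10 − 9 = 1, and the invariant factors of ∂_1 are all 1, so H_0 ≅ Z.
  H_1: rank ker ∂_1 − rank ∂_2 = (30 − 9) − 20 = 1, and ∂_2 has invariant factor 2 > 1, so H_1 ≅ Z ⊕ Z/2Z.
  H_2: rank ker ∂_2 − rank ∂_3 = (20 − 20) − 0 = 0, and there is no ∂_3, so H_2 ≅ 0.

(K is a triangulation of the Klein bottle.)

H_0 ≅ Z,  H_1 ≅ Z ⊕ Z/2Z,  H_2 = 0.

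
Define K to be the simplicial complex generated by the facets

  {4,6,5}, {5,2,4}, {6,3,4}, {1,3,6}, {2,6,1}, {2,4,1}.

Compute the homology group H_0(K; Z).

Take the total order 1 < 2 < 3 < 4 < 5 < 6 on the vertex set. Then K (dimension 2) consists of the simplices:

  0-simplices (6): [1], [2], [3], [4], [5], [6]
  1-simplices (12): [1,2], [1,3], [1,4], [1,6], [2,4], [2,5], [2,6], [3,4], [3,6], [4,5], [4,6], [5,6]
  2-simplices (6): [1,2,4], [1,2,6], [1,3,6], [2,4,5], [3,4,6], [4,5,6]

Hence C_0 ≅ Z^6, C_1 ≅ Z^12, C_2 ≅ Z^6.

The boundary map ∂_1: C_1 → C_0 is given by ∂[p,q] = [q] − [p]. For instance
  ∂[2,4] = [4] − [2].
The 6×12 boundary matrix has rank 5 and Smith normal form diag(1,1,1,1,1).

The boundary map ∂_2: C_2 → C_1 maps a triangle to the signed sum of its edges. For instance
  ∂[1,3,6] = [3,6] − [1,6] + [1,3],
  ∂[3,4,6] = [4,6] − [3,6] + [3,4].
The 12×6 boundary matrix has rank 6 and Smith normal form diag(1,1,1,1,1,1).

From H_k ≅ ker(∂_k) / im(∂_{k+1}) we obtain:

  H_0: rank C_0 − rank ∂_1 = 6 − 5 = 1, and the invariant factors of ∂_1 are all 1, so H_0 ≅ Z.

H_0 ≅ Z.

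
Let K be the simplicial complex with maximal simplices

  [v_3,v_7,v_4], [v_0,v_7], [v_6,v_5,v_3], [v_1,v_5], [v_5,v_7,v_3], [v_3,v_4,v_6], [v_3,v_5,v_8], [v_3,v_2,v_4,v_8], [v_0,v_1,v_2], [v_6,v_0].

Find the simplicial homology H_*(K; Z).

Fix the vertex order v_0 < v_1 < v_2 < v_3 < v_4 < v_5 < v_6 < v_7 < v_8 and write every simplex with vertices in increasing order. Then dim K = 3 and the simplices of K are:

  0-simplices (9): [v_0], [v_1], [v_2], [v_3], [v_4], [v_5], [v_6], [v_7], [v_8]
  1-simplices (20): (20 of them)
  2-simplices (10): [v_0,v_1,v_2], [v_2,v_3,v_4], [v_2,v_3,v_8], [v_2,v_4,v_8], [v_3,v_4,v_6], [v_3,v_4,v_7], [v_3,v_4,v_8], [v_3,v_5,v_6], [v_3,v_5,v_7], [v_3,v_5,v_8]
  3-simplices (1): [v_2,v_3,v_4,v_8]

so the chain groups are C_0 ≅ Z^9, C_1 ≅ Z^20, C_2 ≅ Z^10, C_3 ≅ Z^1.

The boundary map ∂_1: C_1 → C_0 sends each edge [p,q] (with p < q) to q − p. For instance
  ∂[v_5,v_6] = [v_6] − [v_5].
As a 9×20 matrix over Z this has rank 8, with invariant factors (1,1,1,1,1,1,1,1).

Boundary ∂_2: C_2 → C_1 maps a triangle to the signed sum of its edges. For instance
  ∂[v_0,v_1,v_2] = [v_1,v_2] − [v_0,v_2] + [v_0,v_1],
  ∂[v_3,v_5,v_8] = [v_5,v_8] − [v_3,v_8] + [v_3,v_5].
The resulting 20×10 matrix has rank 9, and its Smith normal form has invariant factors (1,1,1,1,1,1,1,1,1).

∂_3: C_3 → C_2 sends each 3-simplex σ to the alternating sum Σ_i (−1)^i (σ with its i-th vertex removed). For instance
  ∂[v_2,v_3,v_4,v_8] = [v_3,v_4,v_8] − [v_2,v_4,v_8] + [v_2,v_3,v_8] − [v_2,v_3,v_4].
The 10×1 boundary matrix has rank 1 and Smith normal form diag(1).

Reading off H_k = ker ∂_k / im ∂_{k+1}:

  H_0: rank C_0 − rank ∂_1 = 9 − 8 = 1, and the invariant factors of ∂_1 are all 1, so H_0 ≅ Z.
  H_1: rank ker ∂_1 − rank ∂_2 = (20 − 8) − 9 = 3, and the invariant factors of ∂_2 are all 1, so H_1 ≅ Z^3.
  H_2: rank ker ∂_2 − rank ∂_3 = (10 − 9) − 1 = 0, and the invariant factors of ∂_3 are all 1, so H_2 ≅ 0.
  H_3: rank ker ∂_3 − rank ∂_4 = (1 − 1) − 0 = 0, and there is no ∂_4, so H_3 ≅ 0.

As a check, the Euler characteristic is 9 − 20 + 10 − 1 = -2, which agrees with 1 − 3 + 0 − 0 = -2.

H_0 = Z,  H_1 = Z^3,  H_2 = 0,  H_3 = 0.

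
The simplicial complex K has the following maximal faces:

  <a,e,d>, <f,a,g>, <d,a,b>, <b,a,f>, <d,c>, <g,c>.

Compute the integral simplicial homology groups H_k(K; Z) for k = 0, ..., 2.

H_0 ≅ Z,  H_1 ≅ Z,  H_2 = 0.

Fix the vertex order a < b < c < d < e < f < g and write every simplex with vertices in increasing order. Then dim K = 2 and the simplices of K are:

  0-simplices (7): a, b, c, d, e, f, g
  1-simplices (11): ab, ad, ae, af, ag, bd, bf, cd, cg, de, fg
  2-simplices (4): abd, abf, ade, afg

so the chain groups are C_0 ≅ Z^7, C_1 ≅ Z^11, C_2 ≅ Z^4.

Boundary ∂_1: C_1 → C_0 maps an edge to its endpoints' difference, ∂[p,q] = q − p. For instance
  ∂de = e − d.
The resulting 7×11 matrix has rank 6, and its Smith normal form has invariant factors (1,1,1,1,1,1).

Boundary ∂_2: C_2 → C_1 sends each 2-simplex [p,q,r] to [q,r] − [p,r] + [p,q]. For instance
  ∂abd = bd − ad + ab,
  ∂afg = fg − ag + af.
This gives a 11×4 integer matrix of rank 4; reducing to Smith normal form yields diagonal entries (1,1,1,1).

Now H_k = ker ∂_k / im ∂_{k+1}, so:

  H_0: rank C_0 − rank ∂_1 = 7 − 6 = 1, and the invariant factors of ∂_1 are all 1, so H_0 = Z.
  H_1: rank ker ∂_1 − rank ∂_2 = (11 − 6) − 4 = 1, and the invariant factors of ∂_2 are all 1, so H_1 = Z.
  H_2: rank ker ∂_2 − rank ∂_3 = (4 − 4) − 0 = 0, and there is no ∂_3, so H_2 = 0.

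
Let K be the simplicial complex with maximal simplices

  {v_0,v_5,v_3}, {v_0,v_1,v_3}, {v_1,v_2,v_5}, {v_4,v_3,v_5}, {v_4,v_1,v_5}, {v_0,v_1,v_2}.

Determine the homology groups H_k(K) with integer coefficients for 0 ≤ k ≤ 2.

Order the vertices as v_0 < v_1 < v_2 < v_3 < v_4 < v_5. Listing each simplex with vertices in this order, K has dimension 2 with simplices:

  0-simplices (6): [v_0], [v_1], [v_2], [v_3], [v_4], [v_5]
  1-simplices (12): [v_0,v_1], [v_0,v_2], [v_0,v_3], [v_0,v_5], [v_1,v_2], [v_1,v_3], [v_1,v_4], [v_1,v_5], [v_2,v_5], [v_3,v_4], [v_3,v_5], [v_4,v_5]
  2-simplices (6): [v_0,v_1,v_2], [v_0,v_1,v_3], [v_0,v_3,v_5], [v_1,v_2,v_5], [v_1,v_4,v_5], [v_3,v_4,v_5]

Hence C_0 ≅ Z^6, C_1 ≅ Z^12, C_2 ≅ Z^6.

Boundary ∂_1: C_1 → C_0 maps an edge to its endpoints' difference, ∂[p,q] = q − p.
The 6×12 boundary matrix has rank 5 and Smith normal form diag(1,1,1,1,1).

The boundary map ∂_2: C_2 → C_1 maps a triangle to the signed sum of its edges. For instance
  ∂[v_0,v_1,v_2] = [v_1,v_2] − [v_0,v_2] + [v_0,v_1],
  ∂[v_1,v_4,v_5] = [v_4,v_5] − [v_1,v_5] + [v_1,v_4].
The resulting 12×6 matrix has rank 6, and its Smith normal form has invariant factors (1,1,1,1,1,1).

Now H_k = ker ∂_k / im ∂_{k+1}, so:

  H_0: rank C_0 − rank ∂_1 = 6 − 5 = 1, and the invariant factors of ∂_1 are all 1, so H_0 = Z.
  H_1: rank ker ∂_1 − rank ∂_2 = (12 − 5) − 6 = 1, and the invariant factors of ∂_2 are all 1, so H_1 = Z.
  H_2: rank ker ∂_2 − rank ∂_3 = (6 − 6) − 0 = 0, and there is no ∂_3, so H_2 = 0.

As a check, the Euler characteristic is 6 − 12 + 6 = 0, which agrees with 1 − 1 + 0 = 0.

H_0 = Z,  H_1 = Z,  H_2 = 0.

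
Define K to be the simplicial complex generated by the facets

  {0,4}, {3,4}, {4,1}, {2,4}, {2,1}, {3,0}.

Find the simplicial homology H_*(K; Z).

K has 5 vertices, 6 edges.
rank ∂_0 = 0, rank ∂_1 = 4 ⇒ b_0 = 5 − 0 − 4 = 1; all invariant factors of ∂_1 are 1 so no torsion. So H_0 = Z.
rank ∂_1 = 4, rank ∂_2 = 0 ⇒ b_1 = 6 − 4 − 0 = 2. So H_1 = Z^2.

H_0 ≅ Z,  H_1 ≅ Z^2.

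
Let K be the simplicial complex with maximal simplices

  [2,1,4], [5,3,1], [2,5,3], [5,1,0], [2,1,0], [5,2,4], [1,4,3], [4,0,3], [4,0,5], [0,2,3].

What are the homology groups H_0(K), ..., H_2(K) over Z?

H_0 ≅ Z,  H_1 ≅ Z/2,  H_2 = 0.

We work with the vertex ordering 0 < 1 < 2 < 3 < 4 < 5. The simplices of K, each written with vertices in increasing order, are:

  0-simplices (6): [0], [1], [2], [3], [4], [5]
  1-simplices (15): [0,1], [0,2], [0,3], [0,4], [0,5], [1,2], [1,3], [1,4], [1,5], [2,3], [2,4], [2,5], [3,4], [3,5], [4,5]
  2-simplices (10): [0,1,2], [0,1,5], [0,2,3], [0,3,4], [0,4,5], [1,2,4], [1,3,4], [1,3,5], [2,3,5], [2,4,5]

Hence C_0 ≅ Z^6, C_1 ≅ Z^15, C_2 ≅ Z^10.

∂_1: C_1 → C_0 maps an edge to its endpoints' difference, ∂[p,q] = q − p.
As a 6×15 matrix over Z this has rank 5, with invariant factors (1,1,1,1,1).

Boundary ∂_2: C_2 → C_1 acts by ∂[p,q,r] = [q,r] − [p,r] + [p,q]. For instance
  ∂[0,2,3] = [2,3] − [0,3] + [0,2],
  ∂[2,4,5] = [4,5] − [2,5] + [2,4].
As a 15×10 matrix over Z this has rank 10, with invariant factors (1,1,1,1,1,1,1,1,1,2).

From H_k ≅ ker(∂_k) / im(∂_{k+1}) we obtain:

  H_0: rank C_0 − rank ∂_1 = 6 − 5 = 1, and the invariant factors of ∂_1 are all 1, so H_0 = Z.
  H_1: rank ker ∂_1 − rank ∂_2 = (15 − 5) − 10 = 0, and ∂_2 has invariant factor 2 > 1, so H_1 = Z/2.
  H_2: rank ker ∂_2 − rank ∂_3 = (10 − 10) − 0 = 0, and there is no ∂_3, so H_2 = 0.

(K is a triangulation of the real projective plane RP^2.)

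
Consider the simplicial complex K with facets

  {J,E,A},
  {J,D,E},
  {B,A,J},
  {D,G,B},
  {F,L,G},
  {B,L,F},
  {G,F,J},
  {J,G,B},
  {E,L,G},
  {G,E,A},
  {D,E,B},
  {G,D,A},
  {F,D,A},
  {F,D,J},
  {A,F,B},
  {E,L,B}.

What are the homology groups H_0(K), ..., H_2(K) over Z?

K has 8 vertices, 24 edges, 16 triangles.
rank ∂_0 = 0, rank ∂_1 = 7 ⇒ b_0 = 8 − 0 − 7 = 1; all invariant factors of ∂_1 are 1 so no torsion. So H_0 = Z.
rank ∂_1 = 7, rank ∂_2 = 15 ⇒ b_1 = 24 − 7 − 15 = 2; all invariant factors of ∂_2 are 1 so no torsion. So H_1 = Z^2.
rank ∂_2 = 15, rank ∂_3 = 0 ⇒ b_2 = 16 − 15 − 0 = 1. So H_2 = Z.

H_0 ≅ Z,  H_1 ≅ Z^2,  H_2 ≅ Z.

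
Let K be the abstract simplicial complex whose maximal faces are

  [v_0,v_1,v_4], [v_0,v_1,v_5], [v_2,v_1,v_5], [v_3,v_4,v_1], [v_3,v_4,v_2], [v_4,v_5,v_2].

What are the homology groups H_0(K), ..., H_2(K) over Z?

We work with the vertex ordering v_0 < v_1 < v_2 < v_3 < v_4 < v_5. The simplices of K, each written with vertices in increasing order, are:

  0-simplices (6): [v_0], [v_1], [v_2], [v_3], [v_4], [v_5]
  1-simplices (12): [v_0,v_1], [v_0,v_4], [v_0,v_5], [v_1,v_2], [v_1,v_3], [v_1,v_4], [v_1,v_5], [v_2,v_3], [v_2,v_4], [v_2,v_5], [v_3,v_4], [v_4,v_5]
  2-simplices (6): [v_0,v_1,v_4], [v_0,v_1,v_5], [v_1,v_2,v_5], [v_1,v_3,v_4], [v_2,v_3,v_4], [v_2,v_4,v_5]

Hence C_0 ≅ Z^6, C_1 ≅ Z^12, C_2 ≅ Z^6.

∂_1: C_1 → C_0 sends each edge [p,q] (with p < q) to q − p.
As a 6×12 matrix over Z this has rank 5, with invariant factors (1,1,1,1,1).

The boundary map ∂_2: C_2 → C_1 maps a triangle to the signed sum of its edges. For instance
  ∂[v_1,v_3,v_4] = [v_3,v_4] − [v_1,v_4] + [v_1,v_3],
  ∂[v_2,v_4,v_5] = [v_4,v_5] − [v_2,v_5] + [v_2,v_4].
This gives a 12×6 integer matrix of rank 6; reducing to Smith normal form yields diagonal entries (1,1,1,1,1,1).

Computing H_k = (kernel of ∂_k) / (image of ∂_{k+1}):

  H_0: rank C_0 − rank ∂_1 = 6 − 5 = 1, and the invariant factors of ∂_1 are all 1, so H_0 = Z.
  H_1: rank ker ∂_1 − rank ∂_2 = (12 − 5) − 6 = 1, and the invariant factors of ∂_2 are all 1, so H_1 = Z.
  H_2: rank ker ∂_2 − rank ∂_3 = (6 − 6) − 0 = 0, and there is no ∂_3, so H_2 = 0.

As a check, the Euler characteristic is 6 − 12 + 6 = 0, which agrees with 1 − 1 + 0 = 0.

H_0 = Z,  H_1 = Z,  H_2 = 0.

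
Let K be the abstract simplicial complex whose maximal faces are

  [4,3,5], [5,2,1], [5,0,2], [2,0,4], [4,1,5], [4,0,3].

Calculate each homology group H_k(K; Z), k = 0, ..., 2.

Order the vertices as 0 < 1 < 2 < 3 < 4 < 5. Listing each simplex with vertices in this order, K has dimension 2 with simplices:

  0-simplices (6): [0], [1], [2], [3], [4], [5]
  1-simplices (12): [0,2], [0,3], [0,4], [0,5], [1,2], [1,4], [1,5], [2,4], [2,5], [3,4], [3,5], [4,5]
  2-simplices (6): [0,2,4], [0,2,5], [0,3,4], [1,2,5], [1,4,5], [3,4,5]

so the chain groups are C_0 ≅ Z^6, C_1 ≅ Z^12, C_2 ≅ Z^6.

The boundary map ∂_1: C_1 → C_0 sends each edge [p,q] (with p < q) to q − p.
The resulting 6×12 matrix has rank 5, and its Smith normal form has invariant factors (1,1,1,1,1).

Boundary ∂_2: C_2 → C_1 sends each 2-simplex [p,q,r] to [q,r] − [p,r] + [p,q]. For instance
  ∂[1,2,5] = [2,5] − [1,5] + [1,2],
  ∂[0,2,5] = [2,5] − [0,5] + [0,2].
As a 12×6 matrix over Z this has rank 6, with invariant factors (1,1,1,1,1,1).

From H_k ≅ ker(∂_k) / im(∂_{k+1}) we obtain:

  H_0: rank C_0 − rank ∂_1 = 6 − 5 = 1, and the invariant factors of ∂_1 are all 1, so H_0 ≅ Z.
  H_1: rank ker ∂_1 − rank ∂_2 = (12 − 5) − 6 = 1, and the invariant factors of ∂_2 are all 1, so H_1 ≅ Z.
  H_2: rank ker ∂_2 − rank ∂_3 = (6 − 6) − 0 = 0, and there is no ∂_3, so H_2 ≅ 0.

H_0 ≅ Z,  H_1 ≅ Z,  H_2 = 0.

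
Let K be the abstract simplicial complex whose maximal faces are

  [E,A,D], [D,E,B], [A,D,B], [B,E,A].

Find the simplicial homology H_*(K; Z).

H_0 ≅ Z,  H_1 = 0,  H_2 ≅ Z.

K has 4 vertices, 6 edges, 4 triangles.
rank ∂_0 = 0, rank ∂_1 = 3 ⇒ b_0 = 4 − 0 − 3 = 1; all invariant factors of ∂_1 are 1 so no torsion. So H_0 ≅ Z.
rank ∂_1 = 3, rank ∂_2 = 3 ⇒ b_1 = 6 − 3 − 3 = 0; all invariant factors of ∂_2 are 1 so no torsion. So H_1 ≅ 0.
rank ∂_2 = 3, rank ∂_3 = 0 ⇒ b_2 = 4 − 3 − 0 = 1. So H_2 ≅ Z.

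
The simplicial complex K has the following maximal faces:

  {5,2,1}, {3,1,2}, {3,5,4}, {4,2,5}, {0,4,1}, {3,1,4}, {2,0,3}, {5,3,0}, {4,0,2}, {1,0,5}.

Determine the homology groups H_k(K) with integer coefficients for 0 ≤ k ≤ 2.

Fix the vertex order 0 < 1 < 2 < 3 < 4 < 5 and write every simplex with vertices in increasing order. Then dim K = 2 and the simplices of K are:

  0-simplices (6): [0], [1], [2], [3], [4], [5]
  1-simplices (15): [0,1], [0,2], [0,3], [0,4], [0,5], [1,2], [1,3], [1,4], [1,5], [2,3], [2,4], [2,5], [3,4], [3,5], [4,5]
  2-simplices (10): [0,1,4], [0,1,5], [0,2,3], [0,2,4], [0,3,5], [1,2,3], [1,2,5], [1,3,4], [2,4,5], [3,4,5]

so the chain groups are C_0 ≅ Z^6, C_1 ≅ Z^15, C_2 ≅ Z^10.

Boundary ∂_1: C_1 → C_0 maps an edge to its endpoints' difference, ∂[p,q] = q − p. For instance
  ∂[2,3] = [3] − [2].
This gives a 6×15 integer matrix of rank 5; reducing to Smith normal form yields diagonal entries (1,1,1,1,1).

Boundary ∂_2: C_2 → C_1 acts by ∂[p,q,r] = [q,r] − [p,r] + [p,q]. For instance
  ∂[1,2,5] = [2,5] − [1,5] + [1,2],
  ∂[0,3,5] = [3,5] − [0,5] + [0,3].
As a 15×10 matrix over Z this has rank 10, with invariant factors (1,1,1,1,1,1,1,1,1,2).

Computing H_k = (kernel of ∂_k) / (image of ∂_{k+1}):

  H_0: rank C_0 − rank ∂_1 = 6 − 5 = 1, and the invariant factors of ∂_1 are all 1, so H_0 ≅ Z.
  H_1: rank ker ∂_1 − rank ∂_2 = (15 − 5) − 10 = 0, and ∂_2 has invariant factor 2 > 1, so H_1 ≅ Z/2.
  H_2: rank ker ∂_2 − rank ∂_3 = (10 − 10) − 0 = 0, and there is no ∂_3, so H_2 ≅ 0.

H_0 = Z,  H_1 = Z/2,  H_2 = 0.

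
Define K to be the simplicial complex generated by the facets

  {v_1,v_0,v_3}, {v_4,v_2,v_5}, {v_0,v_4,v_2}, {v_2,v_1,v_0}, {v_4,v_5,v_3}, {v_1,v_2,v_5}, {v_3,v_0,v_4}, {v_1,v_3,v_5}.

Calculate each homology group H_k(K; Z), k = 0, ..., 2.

H_0 = Z,  H_1 = 0,  H_2 = Z.

Fix the vertex order v_0 < v_1 < v_2 < v_3 < v_4 < v_5 and write every simplex with vertices in increasing order. Then dim K = 2 and the simplices of K are:

  0-simplices (6): [v_0], [v_1], [v_2], [v_3], [v_4], [v_5]
  1-simplices (12): [v_0,v_1], [v_0,v_2], [v_0,v_3], [v_0,v_4], [v_1,v_2], [v_1,v_3], [v_1,v_5], [v_2,v_4], [v_2,v_5], [v_3,v_4], [v_3,v_5], [v_4,v_5]
  2-simplices (8): [v_0,v_1,v_2], [v_0,v_1,v_3], [v_0,v_2,v_4], [v_0,v_3,v_4], [v_1,v_2,v_5], [v_1,v_3,v_5], [v_2,v_4,v_5], [v_3,v_4,v_5]

so the chain groups are C_0 ≅ Z^6, C_1 ≅ Z^12, C_2 ≅ Z^8.

The boundary map ∂_1: C_1 → C_0 is given by ∂[p,q] = [q] − [p]. For instance
  ∂[v_0,v_3] = [v_3] − [v_0].
As a 6×12 matrix over Z this has rank 5, with invariant factors (1,1,1,1,1).

∂_2: C_2 → C_1 maps a triangle to the signed sum of its edges. For instance
  ∂[v_0,v_1,v_2] = [v_1,v_2] − [v_0,v_2] + [v_0,v_1],
  ∂[v_1,v_3,v_5] = [v_3,v_5] − [v_1,v_5] + [v_1,v_3].
As a 12×8 matrix over Z this has rank 7, with invariant factors (1,1,1,1,1,1,1).

From H_k ≅ ker(∂_k) / im(∂_{k+1}) we obtain:

  H_0: rank C_0 − rank ∂_1 = 6 − 5 = 1, and the invariant factors of ∂_1 are all 1, so H_0 = Z.
  H_1: rank ker ∂_1 − rank ∂_2 = (12 − 5) − 7 = 0, and the invariant factors of ∂_2 are all 1, so H_1 = 0.
  H_2: rank ker ∂_2 − rank ∂_3 = (8 − 7) − 0 = 1, and there is no ∂_3, so H_2 = Z.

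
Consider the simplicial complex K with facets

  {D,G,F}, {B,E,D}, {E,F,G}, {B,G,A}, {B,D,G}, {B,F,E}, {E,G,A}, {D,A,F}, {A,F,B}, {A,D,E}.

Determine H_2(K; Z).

H_2 = 0.

K has 6 vertices, 15 edges, 10 triangles.
rank ∂_2 = 10, rank ∂_3 = 0 ⇒ b_2 = 10 − 10 − 0 = 0. So H_2 = 0.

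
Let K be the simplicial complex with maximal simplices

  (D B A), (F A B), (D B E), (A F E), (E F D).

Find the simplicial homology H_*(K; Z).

H_0 = Z,  H_1 = Z,  H_2 = 0.

Take the total order A < B < D < E < F on the vertex set. Then K (dimension 2) consists of the simplices:

  0-simplices (5): A, B, D, E, F
  1-simplices (10): AB, AD, AE, AF, BD, BE, BF, DE, DF, EF
  2-simplices (5): ABD, ABF, AEF, BDE, DEF

so the chain groups are C_0 ≅ Z^5, C_1 ≅ Z^10, C_2 ≅ Z^5.

The boundary map ∂_1: C_1 → C_0 maps an edge to its endpoints' difference, ∂[p,q] = q − p. For instance
  ∂BF = F − B.
The resulting 5×10 matrix has rank 4, and its Smith normal form has invariant factors (1,1,1,1).

∂_2: C_2 → C_1 acts by ∂[p,q,r] = [q,r] − [p,r] + [p,q]. For instance
  ∂AEF = EF − AF + AE,
  ∂BDE = DE − BE + BD.
This gives a 10×5 integer matrix of rank 5; reducing to Smith normal form yields diagonal entries (1,1,1,1,1).

Computing H_k = (kernel of ∂_k) / (image of ∂_{k+1}):

  H_0: rank C_0 − rank ∂_1 = 5 − 4 = 1, and the invariant factors of ∂_1 are all 1, so H_0 ≅ Z.
  H_1: rank ker ∂_1 − rank ∂_2 = (10 − 4) − 5 = 1, and the invariant factors of ∂_2 are all 1, so H_1 ≅ Z.
  H_2: rank ker ∂_2 − rank ∂_3 = (5 − 5) − 0 = 0, and there is no ∂_3, so H_2 ≅ 0.

(K is a triangulation of the Möbius band.)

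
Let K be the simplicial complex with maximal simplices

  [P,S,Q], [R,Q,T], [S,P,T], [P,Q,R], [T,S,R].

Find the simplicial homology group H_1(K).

H_1 = Z.

Fix the vertex order P < Q < R < S < T and write every simplex with vertices in increasing order. Then dim K = 2 and the simplices of K are:

  0-simplices (5): P, Q, R, S, T
  1-simplices (10): PQ, PR, PS, PT, QR, QS, QT, RS, RT, ST
  2-simplices (5): PQR, PQS, PST, QRT, RST

so the chain groups are C_0 ≅ Z^5, C_1 ≅ Z^10, C_2 ≅ Z^5.

Boundary ∂_1: C_1 → C_0 is given by ∂[p,q] = [q] − [p]. For instance
  ∂RS = S − R.
The resulting 5×10 matrix has rank 4, and its Smith normal form has invariant factors (1,1,1,1).

The boundary map ∂_2: C_2 → C_1 maps a triangle to the signed sum of its edges. For instance
  ∂RST = ST − RT + RS,
  ∂PST = ST − PT + PS.
The 10×5 boundary matrix has rank 5 and Smith normal form diag(1,1,1,1,1).

Computing H_k = (kernel of ∂_k) / (image of ∂_{k+1}):

  H_1: rank ker ∂_1 − rank ∂_2 = (10 − 4) − 5 = 1, and the invariant factors of ∂_2 are all 1, so H_1 = Z.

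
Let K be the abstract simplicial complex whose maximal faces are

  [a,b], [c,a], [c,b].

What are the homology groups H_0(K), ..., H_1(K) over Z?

Order the vertices as a < b < c. Listing each simplex with vertices in this order, K has dimension 1 with simplices:

  0-simplices (3): a, b, c
  1-simplices (3): ab, ac, bc

giving chain groups C_0 ≅ Z^3, C_1 ≅ Z^3.

The boundary map ∂_1: C_1 → C_0 maps an edge to its endpoints' difference, ∂[p,q] = q − p. For instance
  ∂ab = b − a.
The 3×3 boundary matrix has rank 2 and Smith normal form diag(1,1).

Now H_k = ker ∂_k / im ∂_{k+1}, so:

  H_0: rank C_0 − rank ∂_1 = 3 − 2 = 1, and the invariant factors of ∂_1 are all 1, so H_0 ≅ Z.
  H_1: rank ker ∂_1 − rank ∂_2 = (3 − 2) − 0 = 1, and there is no ∂_2, so H_1 ≅ Z.

As a check, the Euler characteristic is 3 − 3 = 0, which agrees with 1 − 1 = 0.
(K is a triangulation of the circle S^1.)

H_0 = Z,  H_1 = Z.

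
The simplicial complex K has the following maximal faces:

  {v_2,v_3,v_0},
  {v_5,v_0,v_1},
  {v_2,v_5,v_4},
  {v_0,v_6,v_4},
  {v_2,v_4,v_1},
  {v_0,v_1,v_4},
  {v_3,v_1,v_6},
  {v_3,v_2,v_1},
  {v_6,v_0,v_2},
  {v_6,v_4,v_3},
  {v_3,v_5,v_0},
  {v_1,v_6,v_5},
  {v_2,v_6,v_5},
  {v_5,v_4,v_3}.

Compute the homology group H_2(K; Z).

Fix the vertex order v_0 < v_1 < v_2 < v_3 < v_4 < v_5 < v_6 and write every simplex with vertices in increasing order. Then dim K = 2 and the simplices of K are:

  0-simplices (7): [v_0], [v_1], [v_2], [v_3], [v_4], [v_5], [v_6]
  1-simplices (21): (21 of them)
  2-simplices (14): (14 of them)

giving chain groups C_0 ≅ Z^7, C_1 ≅ Z^21, C_2 ≅ Z^14.

Boundary ∂_1: C_1 → C_0 maps an edge to its endpoints' difference, ∂[p,q] = q − p.
As a 7×21 matrix over Z this has rank 6, with invariant factors (1,1,1,1,1,1).

Boundary ∂_2: C_2 → C_1 maps a triangle to the signed sum of its edges. For instance
  ∂[v_2,v_4,v_5] = [v_4,v_5] − [v_2,v_5] + [v_2,v_4],
  ∂[v_1,v_5,v_6] = [v_5,v_6] − [v_1,v_6] + [v_1,v_5].
As a 21×14 matrix over Z this has rank 13, with invariant factors (1,1,1,1,1,1,1,1,1,1,1,1,1).

From H_k ≅ ker(∂_k) / im(∂_{k+1}) we obtain:

  H_2: rank ker ∂_2 − rank ∂_3 = (14 − 13) − 0 = 1, and there is no ∂_3, so H_2 = Z.

H_2 = Z.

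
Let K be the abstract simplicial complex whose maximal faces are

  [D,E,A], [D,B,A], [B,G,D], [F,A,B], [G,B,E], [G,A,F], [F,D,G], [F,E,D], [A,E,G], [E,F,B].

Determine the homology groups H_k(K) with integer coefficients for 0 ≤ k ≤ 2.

H_0 = Z,  H_1 = Z_2,  H_2 = 0.

Take the total order A < B < D < E < F < G on the vertex set. Then K (dimension 2) consists of the simplices:

  0-simplices (6): A, B, D, E, F, G
  1-simplices (15): AB, AD, AE, AF, AG, BD, BE, BF, BG, DE, DF, DG, EF, EG, FG
  2-simplices (10): ABD, ABF, ADE, AEG, AFG, BDG, BEF, BEG, DEF, DFG

Hence C_0 ≅ Z^6, C_1 ≅ Z^15, C_2 ≅ Z^10.

The boundary map ∂_1: C_1 → C_0 sends each edge [p,q] (with p < q) to q − p.
This gives a 6×15 integer matrix of rank 5; reducing to Smith normal form yields diagonal entries (1,1,1,1,1).

∂_2: C_2 → C_1 sends each 2-simplex [p,q,r] to [q,r] − [p,r] + [p,q]. For instance
  ∂ADE = DE − AE + AD,
  ∂BDG = DG − BG + BD.
The 15×10 boundary matrix has rank 10 and Smith normal form diag(1,1,1,1,1,1,1,1,1,2).

Now H_k = ker ∂_k / im ∂_{k+1}, so:

  H_0: rank C_0 − rank ∂_1 = 6 − 5 = 1, and the invariant factors of ∂_1 are all 1, so H_0 ≅ Z.
  H_1: rank ker ∂_1 − rank ∂_2 = (15 − 5) − 10 = 0, and ∂_2 has invariant factor 2 > 1, so H_1 ≅ Z_2.
  H_2: rank ker ∂_2 − rank ∂_3 = (10 − 10) − 0 = 0, and there is no ∂_3, so H_2 ≅ 0.

As a check, the Euler characteristic is 6 − 15 + 10 = 1, which agrees with 1 − 0 + 0 = 1.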